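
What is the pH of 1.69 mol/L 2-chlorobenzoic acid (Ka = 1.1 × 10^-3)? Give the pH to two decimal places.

pH = 1.37

ClC6H4COOH ⇌ ClC6H4COO- + H+
From the ICE table, Ka = [H+]²/(1.69 − [H+]) = 1.1 × 10^-3.
Since Ka ≪ C₀, [H+] ≈ √(Ka·C₀) = 4.31 × 10^-2 M.
([H+]/C₀ = 2.6% < 5%, so the approximation holds.)
pH = −log(4.31 × 10^-2) = 1.37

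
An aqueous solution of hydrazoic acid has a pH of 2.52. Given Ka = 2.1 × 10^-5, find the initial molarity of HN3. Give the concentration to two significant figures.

C₀ = 4.4 × 10^-1 M

[H+] = 10^(-2.52) = 3.02 × 10^-3 M = x
Ka = x²/(C₀ − x) ⇒ C₀ = x + x²/Ka
C₀ = 3.02 × 10^-3 + (3.02 × 10^-3)²/(2.1 × 10^-5) = 4.37 × 10^-1 M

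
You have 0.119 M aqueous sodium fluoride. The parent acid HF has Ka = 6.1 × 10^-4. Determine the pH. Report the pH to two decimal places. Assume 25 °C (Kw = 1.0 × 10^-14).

F- is the conjugate base of the weak acid HF.
Kb = Kw/Ka = 1.0×10^-14 / 6.1 × 10^-4 = 1.64 × 10^-11
From the ICE table, Kb = x²/(0.119 − x) = 1.64 × 10^-11.
Neglecting x in the denominator: x = √(1.64 × 10^-11 × 0.119) = 1.40 × 10^-6 M
pOH = −log(1.40 × 10^-6) = 5.85; pH = 14.00 − 5.85 = 8.15

pH = 8.15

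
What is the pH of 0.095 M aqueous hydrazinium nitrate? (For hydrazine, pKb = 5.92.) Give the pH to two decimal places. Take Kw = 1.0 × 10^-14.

pH = 4.55

N2H5+ is the conjugate acid of the weak base N2H4.
Kb = 10^(−5.92) = 1.20 × 10^-6
Ka = Kw/Kb = 1.0×10^-14 / 1.20 × 10^-6 = 8.33 × 10^-9
Ka = [H+]²/(0.095 − [H+]) = 8.33 × 10^-9
Assume [H+] ≪ 0.095: [H+] ≈ √(8.33 × 10^-9 × 0.095) = 2.81 × 10^-5 M
Check: 0.03% ionized — well under 5%, approximation valid.
pH = −log(2.81 × 10^-5) = 4.55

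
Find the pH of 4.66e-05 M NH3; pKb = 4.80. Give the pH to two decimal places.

NH3 + H2O ⇌ NH4+ + OH-
Kb = 10^(−4.80) = 1.58 × 10^-5
Let x = [OH-] at equilibrium. Kb = x²/(4.66e-05 − x).
The 5% rule fails; solving x² + Kb·x − Kb·C₀ = 0 exactly:
x = [−1.58e-05 + √(1.58e-05² + 2.95e-09)]/2 = 2.04 × 10^-5 M
pOH = −log(2.04 × 10^-5) = 4.69; pH = 14.00 − 4.69 = 9.31

pH = 9.31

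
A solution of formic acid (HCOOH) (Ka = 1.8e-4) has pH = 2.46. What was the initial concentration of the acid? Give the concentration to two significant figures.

[H+] = 10^(-2.46) = 3.47 × 10^-3 M = x
Ka = x²/(C₀ − x) ⇒ C₀ = x + x²/Ka
C₀ = 3.47 × 10^-3 + (3.47 × 10^-3)²/(1.8 × 10^-4) = 7.04 × 10^-2 M

C₀ = 7.0 × 10^-2 M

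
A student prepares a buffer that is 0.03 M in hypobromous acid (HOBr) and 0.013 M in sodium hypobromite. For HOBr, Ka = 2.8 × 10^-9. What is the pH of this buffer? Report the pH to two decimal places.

pH = 8.19

pKa = −log(2.8 × 10^-9) = 8.553
pH = pKa + log([A⁻]/[HA]) = 8.553 + log(0.013/0.03)
pH = 8.553 + (-0.363) = 8.19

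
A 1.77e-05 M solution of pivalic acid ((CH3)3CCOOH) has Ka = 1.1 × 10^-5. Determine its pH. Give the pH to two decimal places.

(CH3)3CCOOH ⇌ (CH3)3CCOO- + H+
From the ICE table, Ka = [H+]²/(1.77e-05 − [H+]) = 1.1 × 10^-5.
Here C₀/Ka ≈ 1.61, so the small-[H+] approximation fails. Use the quadratic:
[H+] = (−Ka + √(Ka² + 4·Ka·C₀))/2 = 9.50 × 10^-6 M
pH = −log(9.50 × 10^-6) = 5.02

pH = 5.02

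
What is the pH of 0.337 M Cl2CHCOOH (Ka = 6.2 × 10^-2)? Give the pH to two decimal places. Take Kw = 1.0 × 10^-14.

Cl2CHCOOH ⇌ Cl2CHCOO- + H+
From the ICE table, Ka = [H+]²/(0.337 − [H+]) = 6.2 × 10^-2.
The 5% rule fails; solving [H+]² + Ka·[H+] − Ka·C₀ = 0 exactly:
[H+] = (−Ka + √(Ka² + 4·Ka·C₀))/2 = 1.17 × 10^-1 M
pH = −log(1.17 × 10^-1) = 0.93

pH = 0.93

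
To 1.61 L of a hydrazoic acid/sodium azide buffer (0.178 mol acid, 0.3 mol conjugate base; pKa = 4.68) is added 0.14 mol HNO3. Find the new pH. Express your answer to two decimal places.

pH = 4.38

After neutralization: n(HN3) = 0.318 mol, n(N3-) = 0.16 mol.
Henderson–Hasselbalch with mole ratio 0.16/0.318: pH = 4.68 + (-0.298)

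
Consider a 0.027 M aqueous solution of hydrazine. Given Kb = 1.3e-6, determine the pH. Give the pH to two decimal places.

pH = 10.27

N2H4 + H2O ⇌ N2H5+ + OH-
Let x = [OH-] at equilibrium. Kb = x²/(0.027 − x).
Assume x ≪ 0.027: x ≈ √(1.3 × 10^-6 × 0.027) = 1.87 × 10^-4 M
pOH = 3.73, so pH = 14.00 − pOH = 10.27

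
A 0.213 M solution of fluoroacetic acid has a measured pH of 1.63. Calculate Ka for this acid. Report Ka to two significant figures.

[H+] = 10^(-1.63) = 2.34 × 10^-2 M
At equilibrium [HA] = 0.213 − 2.34 × 10^-2 = 1.90 × 10^-1 M
Ka = [H+][A-]/[HA] = (2.34 × 10^-2)² / 1.90 × 10^-1 = 2.9 × 10^-3

Ka = 2.9 × 10^-3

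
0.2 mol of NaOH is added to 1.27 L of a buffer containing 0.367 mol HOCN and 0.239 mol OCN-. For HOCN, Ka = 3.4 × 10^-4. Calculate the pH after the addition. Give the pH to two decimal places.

pH = 3.89

OH- converts HOCN to OCN-: HOCN → 0.167 mol, OCN- → 0.439 mol.
pKa = −log(3.4 × 10^-4) = 3.469
pH = pKa + log([A⁻]/[HA]) = 3.469 + log(0.439/0.167) = 3.469 +0.420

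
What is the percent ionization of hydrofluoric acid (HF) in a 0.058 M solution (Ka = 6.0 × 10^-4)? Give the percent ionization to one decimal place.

9.7%

HF ⇌ F- + H+; let x = [H+] at equilibrium.
Solve x² + 0.0006x − 3.48e-05 = 0 → x = 5.61 × 10^-3 M
Fraction ionized = 5.61 × 10^-3 / 0.058 = 0.0967 → 9.7%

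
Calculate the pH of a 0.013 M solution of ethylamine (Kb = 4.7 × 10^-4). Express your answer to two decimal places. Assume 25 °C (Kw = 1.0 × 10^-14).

C2H5NH2 + H2O ⇌ C2H5NH3+ + OH-
From the ICE table, Kb = x²/(0.013 − x) = 4.7 × 10^-4.
x is not negligible relative to C₀; solve x² + 0.00047·x − 6.11e-06 = 0.
x = [−0.00047 + √(0.00047² + 2.44e-05)]/2 = 2.25 × 10^-3 M
pOH = 2.65, so pH = 14.00 − pOH = 11.35

pH = 11.35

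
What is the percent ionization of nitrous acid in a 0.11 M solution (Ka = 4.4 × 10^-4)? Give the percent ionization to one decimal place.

6.1%

HNO2 ⇌ NO2- + H+; let x = [H+] at equilibrium.
Ka = x²/(C₀ − x); solving the quadratic gives x = 6.74 × 10^-3 M.
Fraction ionized = 6.74 × 10^-3 / 0.11 = 0.0613 → 6.1%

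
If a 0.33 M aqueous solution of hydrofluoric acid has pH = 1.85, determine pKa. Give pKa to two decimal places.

[H+] = 10^(-1.85) = 1.41 × 10^-2 M
At equilibrium [HA] = 0.33 − 1.41 × 10^-2 = 3.16 × 10^-1 M
Ka = [H+][A-]/[HA] = (1.41 × 10^-2)² / 3.16 × 10^-1 = 6.29 × 10^-4
pKa = -log(6.29 × 10^-4) = 3.20

pKa = 3.20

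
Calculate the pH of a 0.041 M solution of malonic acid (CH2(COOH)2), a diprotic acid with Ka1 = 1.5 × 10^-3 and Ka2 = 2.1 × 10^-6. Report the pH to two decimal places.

Since Ka1 ≫ Ka2, the first ionization dominates [H+].
Ka1 = x²/(0.041 − x) = 1.5 × 10^-3
Solving the quadratic: x = (−Ka1 + √(Ka1² + 4·Ka1·C₀))/2 = 7.13 × 10^-3 M
pH = −log(7.13 × 10^-3) = 2.15

pH = 2.15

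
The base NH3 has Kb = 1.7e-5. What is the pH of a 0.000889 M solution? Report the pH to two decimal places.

pH = 10.06

NH3 + H2O ⇌ NH4+ + OH-
From the ICE table, Kb = [OH-]²/(0.000889 − [OH-]) = 1.7 × 10^-5.
The 5% rule fails; solving [OH-]² + Kb·[OH-] − Kb·C₀ = 0 exactly:
[OH-] = [−1.7e-05 + √(1.7e-05² + 6.05e-08)]/2 = 1.15 × 10^-4 M
pOH = −log(1.15 × 10^-4) = 3.94; pH = 14.00 − 3.94 = 10.06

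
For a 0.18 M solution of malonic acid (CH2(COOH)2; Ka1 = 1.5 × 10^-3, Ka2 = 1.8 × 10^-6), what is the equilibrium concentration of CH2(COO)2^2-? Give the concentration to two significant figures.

1.8 × 10^-6 M

First ionization gives [H+] ≈ [CH2(COOH)COO-] = 1.57 × 10^-2 M.
Second step: Ka2 = [H+][CH2(COO)2^2-]/[CH2(COOH)COO-] ≈ [CH2(COO)2^2-] (since [H+] ≈ [CH2(COOH)COO-]).
So [CH2(COO)2^2-] ≈ Ka2.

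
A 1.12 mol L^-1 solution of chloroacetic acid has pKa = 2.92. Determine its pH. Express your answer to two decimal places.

pH = 1.44

ClCH2COOH ⇌ ClCH2COO- + H+
Ka = 10^(−2.92) = 1.20 × 10^-3
From the ICE table, Ka = x²/(1.12 − x) = 1.20 × 10^-3.
Assume x ≪ 1.12: x ≈ √(1.20 × 10^-3 × 1.12) = 3.67 × 10^-2 M
Check: 3.3% ionized — well under 5%, approximation valid.
pH = −log(3.67 × 10^-2) = 1.44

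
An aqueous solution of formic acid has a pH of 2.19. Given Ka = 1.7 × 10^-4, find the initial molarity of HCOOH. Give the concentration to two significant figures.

[H+] = 10^(-2.19) = 6.46 × 10^-3 M = x
Ka = x²/(C₀ − x) ⇒ C₀ = x + x²/Ka
C₀ = 6.46 × 10^-3 + (6.46 × 10^-3)²/(1.7 × 10^-4) = 2.52 × 10^-1 M

C₀ = 2.5 × 10^-1 M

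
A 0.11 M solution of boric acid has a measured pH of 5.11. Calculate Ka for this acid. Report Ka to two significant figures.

Ka = 5.5 × 10^-10

[H+] = 10^(-5.11) = 7.76 × 10^-6 M
At equilibrium [HA] = 0.11 − 7.76 × 10^-6 = 1.10 × 10^-1 M
Ka = [H+][A-]/[HA] = (7.76 × 10^-6)² / 1.10 × 10^-1 = 5.5 × 10^-10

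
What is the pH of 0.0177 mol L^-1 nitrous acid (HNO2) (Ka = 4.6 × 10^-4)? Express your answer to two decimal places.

pH = 2.58

HNO2 ⇌ NO2- + H+
From the ICE table, Ka = x²/(0.0177 − x) = 4.6 × 10^-4.
x is not negligible relative to C₀; solve x² + 0.00046·x − 8.14e-06 = 0.
x = [−0.00046 + √(0.00046² + 3.26e-05)]/2 = 2.63 × 10^-3 M
pH = −log(2.63 × 10^-3) = 2.58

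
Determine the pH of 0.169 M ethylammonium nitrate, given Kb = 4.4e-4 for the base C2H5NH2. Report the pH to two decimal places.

C2H5NH3+ is the conjugate acid of the weak base C2H5NH2.
Ka = Kw/Kb = 1.0×10^-14 / 4.4 × 10^-4 = 2.27 × 10^-11
From the ICE table, Ka = [H+]²/(0.169 − [H+]) = 2.27 × 10^-11.
Neglecting [H+] in the denominator: [H+] = √(2.27 × 10^-11 × 0.169) = 1.96 × 10^-6 M
Check: 0.0012% ionized — well under 5%, approximation valid.
pH = −log(1.96 × 10^-6) = 5.71

pH = 5.71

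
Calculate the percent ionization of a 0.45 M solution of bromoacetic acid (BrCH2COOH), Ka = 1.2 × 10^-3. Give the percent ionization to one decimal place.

BrCH2COOH ⇌ BrCH2COO- + H+; let x = [H+] at equilibrium.
Ka = x²/(C₀ − x); solving the quadratic gives x = 2.26 × 10^-2 M.
Fraction ionized = 2.26 × 10^-2 / 0.45 = 0.0502 → 5.0%

5.0%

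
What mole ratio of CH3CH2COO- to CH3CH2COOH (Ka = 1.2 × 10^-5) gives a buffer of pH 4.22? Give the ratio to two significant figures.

pKa = -log(1.2 × 10^-5) = 4.921
pH = pKa + log(r) ⇒ log(r) = 4.22 − 4.921 = -0.701
r = [CH3CH2COO-]/[CH3CH2COOH] = 10^(-0.701) = 0.199

ratio = 0.20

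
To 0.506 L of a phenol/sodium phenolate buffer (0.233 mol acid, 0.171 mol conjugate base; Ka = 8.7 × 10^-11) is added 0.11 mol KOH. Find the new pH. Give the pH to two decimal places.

pH = 10.42

After neutralization: n(C6H5OH) = 0.123 mol, n(C6H5O-) = 0.281 mol.
pKa = −log(8.7 × 10^-11) = 10.060
pH = pKa + log([A⁻]/[HA]) = 10.060 + log(0.281/0.123) = 10.060 +0.359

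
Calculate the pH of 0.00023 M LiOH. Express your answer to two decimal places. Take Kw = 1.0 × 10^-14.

LiOH is a strong base; [OH-] = 0.00023 M.
pOH = -log(0.00023) = 3.64
pH = 14.00 - 3.64 = 10.36

pH = 10.36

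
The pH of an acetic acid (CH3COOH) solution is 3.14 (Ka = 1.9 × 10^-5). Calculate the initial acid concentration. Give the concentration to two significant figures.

C₀ = 2.8 × 10^-2 M

[H+] = 10^(-3.14) = 7.24 × 10^-4 M = x
Ka = x²/(C₀ − x) ⇒ C₀ = x + x²/Ka
C₀ = 7.24 × 10^-4 + (7.24 × 10^-4)²/(1.9 × 10^-5) = 2.83 × 10^-2 M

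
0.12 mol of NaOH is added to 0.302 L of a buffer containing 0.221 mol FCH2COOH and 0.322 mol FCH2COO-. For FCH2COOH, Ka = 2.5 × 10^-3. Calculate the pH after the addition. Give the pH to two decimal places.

After neutralization: n(FCH2COOH) = 0.101 mol, n(FCH2COO-) = 0.442 mol.
pKa = −log(2.5 × 10^-3) = 2.602
Henderson–Hasselbalch with mole ratio 0.442/0.101: pH = 2.602 + (+0.641)

pH = 3.24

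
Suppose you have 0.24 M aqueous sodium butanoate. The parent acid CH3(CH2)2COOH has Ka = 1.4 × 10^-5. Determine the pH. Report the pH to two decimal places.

pH = 9.12

CH3(CH2)2COO- is the conjugate base of the weak acid CH3(CH2)2COOH.
Kb = Kw/Ka = 1.0×10^-14 / 1.4 × 10^-5 = 7.14 × 10^-10
From the ICE table, Kb = x²/(0.24 − x) = 7.14 × 10^-10.
Assume x ≪ 0.24: x ≈ √(7.14 × 10^-10 × 0.24) = 1.31 × 10^-5 M
pOH = −log(1.31 × 10^-5) = 4.88; pH = 14.00 − 4.88 = 9.12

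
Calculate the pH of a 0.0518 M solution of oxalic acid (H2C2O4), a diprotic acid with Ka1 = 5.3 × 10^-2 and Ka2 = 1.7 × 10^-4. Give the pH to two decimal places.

pH = 1.49

Since Ka1 ≫ Ka2, the first ionization dominates [H+].
Ka1 = x²/(0.0518 − x) = 5.3 × 10^-2
Solving the quadratic: x = (−Ka1 + √(Ka1² + 4·Ka1·C₀))/2 = 3.22 × 10^-2 M
pH = −log(3.22 × 10^-2) = 1.49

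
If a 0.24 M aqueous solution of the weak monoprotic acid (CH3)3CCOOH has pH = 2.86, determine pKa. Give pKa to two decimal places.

[H+] = 10^(-2.86) = 1.38 × 10^-3 M
At equilibrium [HA] = 0.24 − 1.38 × 10^-3 = 2.39 × 10^-1 M
Ka = [H+][A-]/[HA] = (1.38 × 10^-3)² / 2.39 × 10^-1 = 7.97 × 10^-6
pKa = -log(7.97 × 10^-6) = 5.10

pKa = 5.10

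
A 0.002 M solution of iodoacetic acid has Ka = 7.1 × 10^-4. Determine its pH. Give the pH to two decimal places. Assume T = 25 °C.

ICH2COOH ⇌ ICH2COO- + H+
From the ICE table, Ka = x²/(0.002 − x) = 7.1 × 10^-4.
x is not negligible relative to C₀; solve x² + 0.00071·x − 1.42e-06 = 0.
x = [−0.00071 + √(0.00071² + 5.68e-06)]/2 = 8.88 × 10^-4 M
pH = −log[H+] = −log(8.88 × 10^-4) = 3.05

pH = 3.05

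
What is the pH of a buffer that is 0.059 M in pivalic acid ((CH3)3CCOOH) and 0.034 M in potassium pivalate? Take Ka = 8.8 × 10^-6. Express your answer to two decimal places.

pKa = −log(8.8 × 10^-6) = 5.056
Henderson–Hasselbalch: pH = pKa + log([(CH3)3CCOO-]/[(CH3)3CCOOH]) = 5.056 + log(0.034/0.059)
pH = 5.056 + (-0.239) = 4.82

pH = 4.82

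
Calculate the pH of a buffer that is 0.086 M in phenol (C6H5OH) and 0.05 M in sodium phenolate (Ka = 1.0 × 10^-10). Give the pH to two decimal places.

pH = 9.76

pKa = −log(1.0 × 10^-10) = 10.000
pH = pKa + log([A⁻]/[HA]) = 10.000 + log(0.05/0.086)
pH = 10.000 + (-0.236) = 9.76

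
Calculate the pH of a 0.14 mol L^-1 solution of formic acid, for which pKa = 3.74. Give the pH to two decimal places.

HCOOH ⇌ HCOO- + H+
Ka = 10^(−3.74) = 1.82 × 10^-4
From the ICE table, Ka = x²/(0.14 − x) = 1.82 × 10^-4.
Assume x ≪ 0.14: x ≈ √(1.82 × 10^-4 × 0.14) = 5.05 × 10^-3 M
Check: 3.6% ionized — well under 5%, approximation valid.
pH = −log[H+] = −log(5.05 × 10^-3) = 2.30

pH = 2.30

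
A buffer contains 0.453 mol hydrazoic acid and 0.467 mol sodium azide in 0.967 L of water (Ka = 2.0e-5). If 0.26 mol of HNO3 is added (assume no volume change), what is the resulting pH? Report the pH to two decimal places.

After neutralization: n(HN3) = 0.713 mol, n(N3-) = 0.207 mol.
pKa = −log(2.0 × 10^-5) = 4.699
Henderson–Hasselbalch with mole ratio 0.207/0.713: pH = 4.699 + (-0.537)

pH = 4.16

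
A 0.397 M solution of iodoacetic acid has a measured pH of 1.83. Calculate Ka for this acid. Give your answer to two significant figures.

[H+] = 10^(-1.83) = 1.48 × 10^-2 M
At equilibrium [HA] = 0.397 − 1.48 × 10^-2 = 3.82 × 10^-1 M
Ka = [H+][A-]/[HA] = (1.48 × 10^-2)² / 3.82 × 10^-1 = 5.7 × 10^-4

Ka = 5.7 × 10^-4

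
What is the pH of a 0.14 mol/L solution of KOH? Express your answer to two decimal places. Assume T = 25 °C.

KOH is a strong base; [OH-] = 0.14 M.
pOH = -log(0.14) = 0.85
pH = 14.00 - 0.85 = 13.15

pH = 13.15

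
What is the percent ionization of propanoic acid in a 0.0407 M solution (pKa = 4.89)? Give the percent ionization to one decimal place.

1.8%

CH3CH2COOH ⇌ CH3CH2COO- + H+; let x = [H+] at equilibrium.
Ka = 10^(−4.89) = 1.29 × 10^-5
x ≈ √(Ka·C₀) = √(1.29 × 10^-5 × 0.0407) = 7.25 × 10^-4 M
Fraction ionized = 7.25 × 10^-4 / 0.0407 = 0.0178 → 1.8%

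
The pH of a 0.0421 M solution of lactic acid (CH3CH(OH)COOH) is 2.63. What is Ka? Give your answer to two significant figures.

Ka = 1.4 × 10^-4

[H+] = 10^(-2.63) = 2.34 × 10^-3 M
At equilibrium [HA] = 0.0421 − 2.34 × 10^-3 = 3.98 × 10^-2 M
Ka = [H+][A-]/[HA] = (2.34 × 10^-3)² / 3.98 × 10^-2 = 1.4 × 10^-4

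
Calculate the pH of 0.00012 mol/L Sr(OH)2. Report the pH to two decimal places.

pH = 10.38

Sr(OH)2 is a strong base (each formula unit releases 2 OH-); [OH-] = 0.00024 M.
pOH = -log(0.00024) = 3.62
pH = 14.00 - 3.62 = 10.38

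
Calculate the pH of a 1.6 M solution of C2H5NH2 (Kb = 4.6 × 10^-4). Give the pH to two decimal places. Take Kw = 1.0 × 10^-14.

C2H5NH2 + H2O ⇌ C2H5NH3+ + OH-
Kb = x²/(1.6 − x) = 4.6 × 10^-4
Since Kb ≪ C₀, x ≈ √(Kb·C₀) = 2.71 × 10^-2 M.
Check: 1.7% ionized — well under 5%, approximation valid.
pOH = −log(2.71 × 10^-2) = 1.57; pH = 14.00 − 1.57 = 12.43

pH = 12.43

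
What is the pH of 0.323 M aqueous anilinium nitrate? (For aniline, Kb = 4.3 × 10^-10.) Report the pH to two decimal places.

pH = 2.56

C6H5NH3+ is the conjugate acid of the weak base C6H5NH2.
Ka = Kw/Kb = 1.0×10^-14 / 4.3 × 10^-10 = 2.33 × 10^-5
From the ICE table, Ka = x²/(0.323 − x) = 2.33 × 10^-5.
Assume x ≪ 0.323: x ≈ √(2.33 × 10^-5 × 0.323) = 2.74 × 10^-3 M
pH = −log[H+] = −log(2.74 × 10^-3) = 2.56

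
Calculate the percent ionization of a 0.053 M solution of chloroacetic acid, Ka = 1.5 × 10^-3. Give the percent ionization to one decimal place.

15.5%

ClCH2COOH ⇌ ClCH2COO- + H+; let x = [H+] at equilibrium.
Ka = x²/(C₀ − x); solving the quadratic gives x = 8.20 × 10^-3 M.
% ionization = x/C₀ × 100% = 8.20 × 10^-3/0.053 × 100% = 15.5%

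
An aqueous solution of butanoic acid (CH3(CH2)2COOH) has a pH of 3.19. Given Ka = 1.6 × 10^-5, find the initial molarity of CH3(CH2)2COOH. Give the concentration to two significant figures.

C₀ = 2.7 × 10^-2 M

[H+] = 10^(-3.19) = 6.46 × 10^-4 M = x
Ka = x²/(C₀ − x) ⇒ C₀ = x + x²/Ka
C₀ = 6.46 × 10^-4 + (6.46 × 10^-4)²/(1.6 × 10^-5) = 2.67 × 10^-2 M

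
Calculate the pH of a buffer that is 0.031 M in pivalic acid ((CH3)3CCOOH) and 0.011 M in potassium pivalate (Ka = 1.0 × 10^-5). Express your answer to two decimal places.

pH = 4.55

pKa = −log(1.0 × 10^-5) = 5.000
pH = pKa + log([A⁻]/[HA]) = 5.000 + log(0.011/0.031)
pH = 5.000 + (-0.450) = 4.55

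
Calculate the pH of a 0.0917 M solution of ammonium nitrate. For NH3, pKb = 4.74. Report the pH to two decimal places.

pH = 5.15

NH4+ is the conjugate acid of the weak base NH3.
Kb = 10^(−4.74) = 1.82 × 10^-5
Ka = Kw/Kb = 1.0×10^-14 / 1.82 × 10^-5 = 5.49 × 10^-10
From the ICE table, Ka = [H+]²/(0.0917 − [H+]) = 5.49 × 10^-10.
Since Ka ≪ C₀, [H+] ≈ √(Ka·C₀) = 7.10 × 10^-6 M.
Check: 0.0077% ionized — well under 5%, approximation valid.
pH = −log(7.10 × 10^-6) = 5.15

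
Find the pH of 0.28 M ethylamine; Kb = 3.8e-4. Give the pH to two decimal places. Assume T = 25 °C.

C2H5NH2 + H2O ⇌ C2H5NH3+ + OH-
Let x = [OH-] at equilibrium. Kb = x²/(0.28 − x).
Neglecting x in the denominator: x = √(3.8 × 10^-4 × 0.28) = 1.03 × 10^-2 M
(x/C₀ = 3.7% < 5%, so the approximation holds.)
pOH = −log(1.03 × 10^-2) = 1.99; pH = 14.00 − 1.99 = 12.01

pH = 12.01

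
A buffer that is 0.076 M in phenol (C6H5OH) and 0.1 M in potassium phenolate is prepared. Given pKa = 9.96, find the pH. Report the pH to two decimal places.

pH = 10.08

Henderson–Hasselbalch: pH = pKa + log([C6H5O-]/[C6H5OH]) = 9.96 + log(0.1/0.076)
pH = 9.96 + (+0.119) = 10.08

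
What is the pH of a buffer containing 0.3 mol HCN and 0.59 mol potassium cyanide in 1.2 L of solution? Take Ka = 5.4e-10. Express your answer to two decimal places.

pH = 9.56

pKa = −log(5.4 × 10^-10) = 9.268
Using pH = pKa + log([base]/[acid]) with [base]/[acid] = 0.59/0.3:
pH = 9.268 + (+0.294) = 9.56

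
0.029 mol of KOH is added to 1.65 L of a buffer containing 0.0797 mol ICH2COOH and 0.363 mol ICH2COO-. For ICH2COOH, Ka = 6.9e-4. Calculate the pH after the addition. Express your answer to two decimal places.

pH = 4.05

OH- converts ICH2COOH to ICH2COO-: ICH2COOH → 0.0507 mol, ICH2COO- → 0.392 mol.
pKa = −log(6.9 × 10^-4) = 3.161
pH = pKa + log([A⁻]/[HA]) = 3.161 + log(0.392/0.0507) = 3.161 +0.888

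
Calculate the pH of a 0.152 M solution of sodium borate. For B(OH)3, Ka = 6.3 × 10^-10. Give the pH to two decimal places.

B(OH)4- is the conjugate base of the weak acid B(OH)3.
Kb = Kw/Ka = 1.0×10^-14 / 6.3 × 10^-10 = 1.59 × 10^-5
From the ICE table, Kb = x²/(0.152 − x) = 1.59 × 10^-5.
Since Kb ≪ C₀, x ≈ √(Kb·C₀) = 1.55 × 10^-3 M.
pOH = −log(1.55 × 10^-3) = 2.81; pH = 14.00 − 2.81 = 11.19

pH = 11.19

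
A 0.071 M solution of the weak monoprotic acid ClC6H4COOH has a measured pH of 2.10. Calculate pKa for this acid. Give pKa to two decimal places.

[H+] = 10^(-2.10) = 7.94 × 10^-3 M
At equilibrium [HA] = 0.071 − 7.94 × 10^-3 = 6.31 × 10^-2 M
Ka = [H+][A-]/[HA] = (7.94 × 10^-3)² / 6.31 × 10^-2 = 9.99 × 10^-4
pKa = -log(9.99 × 10^-4) = 3.00

pKa = 3.00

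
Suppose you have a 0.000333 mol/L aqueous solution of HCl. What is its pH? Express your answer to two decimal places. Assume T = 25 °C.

HCl is a strong acid and dissociates completely, so [H+] = 0.000333 M.
pH = -log(0.000333) = 3.48

pH = 3.48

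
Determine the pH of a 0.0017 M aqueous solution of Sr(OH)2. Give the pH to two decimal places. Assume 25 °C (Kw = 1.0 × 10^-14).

pH = 11.53

Sr(OH)2 is a strong base (each formula unit releases 2 OH-); [OH-] = 0.0034 M.
pOH = -log(0.0034) = 2.47
pH = 14.00 - 2.47 = 11.53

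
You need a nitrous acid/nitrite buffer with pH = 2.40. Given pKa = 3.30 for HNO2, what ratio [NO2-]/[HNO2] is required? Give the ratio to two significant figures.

pH = pKa + log(r) ⇒ log(r) = 2.40 − 3.30 = -0.90
r = [NO2-]/[HNO2] = 10^(-0.90) = 0.126

ratio = 0.13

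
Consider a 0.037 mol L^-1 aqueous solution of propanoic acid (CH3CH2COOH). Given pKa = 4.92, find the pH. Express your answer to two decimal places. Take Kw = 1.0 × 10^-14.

pH = 3.18

CH3CH2COOH ⇌ CH3CH2COO- + H+
Ka = 10^(−4.92) = 1.20 × 10^-5
From the ICE table, Ka = [H+]²/(0.037 − [H+]) = 1.20 × 10^-5.
Since Ka ≪ C₀, [H+] ≈ √(Ka·C₀) = 6.66 × 10^-4 M.
([H+]/C₀ = 1.8% < 5%, so the approximation holds.)
pH = −log[H+] = −log(6.66 × 10^-4) = 3.18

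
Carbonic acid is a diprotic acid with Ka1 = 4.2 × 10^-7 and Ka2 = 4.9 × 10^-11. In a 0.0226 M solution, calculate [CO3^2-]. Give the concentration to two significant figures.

First ionization gives [H+] ≈ [HCO3-] = 9.74 × 10^-5 M.
Second step: Ka2 = [H+][CO3^2-]/[HCO3-] ≈ [CO3^2-] (since [H+] ≈ [HCO3-]).
So [CO3^2-] ≈ Ka2.

4.9 × 10^-11 M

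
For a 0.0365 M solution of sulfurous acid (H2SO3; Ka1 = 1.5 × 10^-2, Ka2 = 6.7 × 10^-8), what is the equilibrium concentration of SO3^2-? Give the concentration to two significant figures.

6.7 × 10^-8 M

First ionization gives [H+] ≈ [HSO3-] = 1.71 × 10^-2 M.
Second step: Ka2 = [H+][SO3^2-]/[HSO3-] ≈ [SO3^2-] (since [H+] ≈ [HSO3-]).
So [SO3^2-] ≈ Ka2.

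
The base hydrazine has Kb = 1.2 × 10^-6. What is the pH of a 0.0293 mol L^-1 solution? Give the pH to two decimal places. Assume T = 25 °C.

N2H4 + H2O ⇌ N2H5+ + OH-
Kb = [OH-]²/(0.0293 − [OH-]) = 1.2 × 10^-6
Since Kb ≪ C₀, [OH-] ≈ √(Kb·C₀) = 1.88 × 10^-4 M.
Check: 0.64% ionized — well under 5%, approximation valid.
pOH = 3.73, so pH = 14.00 − pOH = 10.27

pH = 10.27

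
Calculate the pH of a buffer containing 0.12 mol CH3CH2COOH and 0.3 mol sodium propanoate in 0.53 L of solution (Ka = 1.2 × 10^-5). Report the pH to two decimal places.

pH = 5.32

pKa = −log(1.2 × 10^-5) = 4.921
pH = pKa + log([A⁻]/[HA]) = 4.921 + log(0.3/0.12)
pH = 4.921 + (+0.398) = 5.32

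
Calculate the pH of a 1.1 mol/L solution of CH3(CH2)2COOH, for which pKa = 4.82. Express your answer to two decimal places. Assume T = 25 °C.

pH = 2.39

CH3(CH2)2COOH ⇌ CH3(CH2)2COO- + H+
Ka = 10^(−4.82) = 1.51 × 10^-5
Ka = [H+]²/(1.1 − [H+]) = 1.51 × 10^-5
Since Ka ≪ C₀, [H+] ≈ √(Ka·C₀) = 4.08 × 10^-3 M.
pH = −log[H+] = −log(4.08 × 10^-3) = 2.39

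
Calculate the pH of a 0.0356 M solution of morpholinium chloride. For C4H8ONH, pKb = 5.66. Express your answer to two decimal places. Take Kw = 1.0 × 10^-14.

C4H8ONH2+ is the conjugate acid of the weak base C4H8ONH.
Kb = 10^(−5.66) = 2.19 × 10^-6
Ka = Kw/Kb = 1.0×10^-14 / 2.19 × 10^-6 = 4.57 × 10^-9
Ka = x²/(0.0356 − x) = 4.57 × 10^-9
Assume x ≪ 0.0356: x ≈ √(4.57 × 10^-9 × 0.0356) = 1.28 × 10^-5 M
pH = −log(1.28 × 10^-5) = 4.89

pH = 4.89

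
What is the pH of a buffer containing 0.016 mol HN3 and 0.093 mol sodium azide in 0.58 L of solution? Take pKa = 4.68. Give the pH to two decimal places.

pH = 5.44

pH = pKa + log([A⁻]/[HA]) = 4.68 + log(0.093/0.016)
pH = 4.68 + (+0.764) = 5.44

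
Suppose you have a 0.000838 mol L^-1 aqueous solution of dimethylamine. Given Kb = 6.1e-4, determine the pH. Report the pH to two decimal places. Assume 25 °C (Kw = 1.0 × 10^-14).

pH = 10.67

(CH3)2NH + H2O ⇌ (CH3)2NH2+ + OH-
Kb = x²/(0.000838 − x) = 6.1 × 10^-4
x is not negligible relative to C₀; solve x² + 0.00061·x − 5.11e-07 = 0.
x = [−0.00061 + √(0.00061² + 2.04e-06)]/2 = 4.72 × 10^-4 M
pOH = 3.33, so pH = 14.00 − pOH = 10.67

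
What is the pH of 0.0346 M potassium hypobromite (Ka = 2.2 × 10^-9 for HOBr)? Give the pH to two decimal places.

OBr- is the conjugate base of the weak acid HOBr.
Kb = Kw/Ka = 1.0×10^-14 / 2.2 × 10^-9 = 4.55 × 10^-6
Let x = [OH-] at equilibrium. Kb = x²/(0.0346 − x).
Since Kb ≪ C₀, x ≈ √(Kb·C₀) = 3.97 × 10^-4 M.
pOH = 3.40, so pH = 14.00 − pOH = 10.60

pH = 10.60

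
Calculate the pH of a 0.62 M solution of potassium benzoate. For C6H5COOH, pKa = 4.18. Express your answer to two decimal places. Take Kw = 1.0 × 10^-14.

pH = 8.99

C6H5COO- is the conjugate base of the weak acid C6H5COOH.
Ka = 10^(−4.18) = 6.61 × 10^-5
Kb = Kw/Ka = 1.0×10^-14 / 6.61 × 10^-5 = 1.51 × 10^-10
Let x = [OH-] at equilibrium. Kb = x²/(0.62 − x).
Neglecting x in the denominator: x = √(1.51 × 10^-10 × 0.62) = 9.68 × 10^-6 M
pOH = 5.01, so pH = 14.00 − pOH = 8.99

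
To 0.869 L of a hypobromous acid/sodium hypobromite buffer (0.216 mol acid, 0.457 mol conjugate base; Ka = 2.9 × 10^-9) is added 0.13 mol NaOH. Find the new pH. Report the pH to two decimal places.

After neutralization: n(HOBr) = 0.086 mol, n(OBr-) = 0.587 mol.
pKa = −log(2.9 × 10^-9) = 8.538
Henderson–Hasselbalch with mole ratio 0.587/0.086: pH = 8.538 + (+0.834)

pH = 9.37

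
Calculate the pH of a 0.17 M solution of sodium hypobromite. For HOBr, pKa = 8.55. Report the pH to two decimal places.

pH = 10.89

OBr- is the conjugate base of the weak acid HOBr.
Ka = 10^(−8.55) = 2.82 × 10^-9
Kb = Kw/Ka = 1.0×10^-14 / 2.82 × 10^-9 = 3.55 × 10^-6
Let x = [OH-] at equilibrium. Kb = x²/(0.17 − x).
Assume x ≪ 0.17: x ≈ √(3.55 × 10^-6 × 0.17) = 7.77 × 10^-4 M
pOH = −log(7.77 × 10^-4) = 3.11; pH = 14.00 − 3.11 = 10.89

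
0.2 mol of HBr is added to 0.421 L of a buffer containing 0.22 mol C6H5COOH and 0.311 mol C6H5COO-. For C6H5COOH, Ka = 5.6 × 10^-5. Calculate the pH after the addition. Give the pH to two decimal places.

pH = 3.67

After neutralization: n(C6H5COOH) = 0.42 mol, n(C6H5COO-) = 0.111 mol.
pKa = −log(5.6 × 10^-5) = 4.252
Henderson–Hasselbalch with mole ratio 0.111/0.42: pH = 4.252 + (-0.578)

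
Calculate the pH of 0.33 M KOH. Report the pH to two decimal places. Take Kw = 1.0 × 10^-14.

pH = 13.52

KOH is a strong base; [OH-] = 0.33 M.
pOH = -log(0.33) = 0.48
pH = 14.00 - 0.48 = 13.52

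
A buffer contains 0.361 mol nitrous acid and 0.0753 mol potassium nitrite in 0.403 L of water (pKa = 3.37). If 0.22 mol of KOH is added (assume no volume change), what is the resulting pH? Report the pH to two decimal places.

pH = 3.69

After neutralization: n(HNO2) = 0.141 mol, n(NO2-) = 0.295 mol.
pH = pKa + log([A⁻]/[HA]) = 3.37 + log(0.295/0.141) = 3.37 +0.321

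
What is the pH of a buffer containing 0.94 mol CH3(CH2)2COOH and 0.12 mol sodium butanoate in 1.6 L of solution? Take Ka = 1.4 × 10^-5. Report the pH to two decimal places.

pH = 3.96

pKa = −log(1.4 × 10^-5) = 4.854
pH = pKa + log([A⁻]/[HA]) = 4.854 + log(0.12/0.94)
pH = 4.854 + (-0.894) = 3.96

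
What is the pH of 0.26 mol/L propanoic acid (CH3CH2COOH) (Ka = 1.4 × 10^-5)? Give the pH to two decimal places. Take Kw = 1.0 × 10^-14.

pH = 2.72

CH3CH2COOH ⇌ CH3CH2COO- + H+
From the ICE table, Ka = [H+]²/(0.26 − [H+]) = 1.4 × 10^-5.
Since Ka ≪ C₀, [H+] ≈ √(Ka·C₀) = 1.91 × 10^-3 M.
Check: 0.73% ionized — well under 5%, approximation valid.
pH = −log(1.91 × 10^-3) = 2.72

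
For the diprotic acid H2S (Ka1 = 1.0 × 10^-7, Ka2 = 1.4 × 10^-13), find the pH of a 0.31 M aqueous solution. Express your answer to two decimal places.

Ka1 ≫ Ka2, so treat the first dissociation as the only significant source of H+.
Ka1 = x²/(0.31 − x) = 1.0 × 10^-7
x ≈ √(1.0 × 10^-7 × 0.31) = 1.76 × 10^-4 M
pH = −log(1.76 × 10^-4) = 3.75

pH = 3.75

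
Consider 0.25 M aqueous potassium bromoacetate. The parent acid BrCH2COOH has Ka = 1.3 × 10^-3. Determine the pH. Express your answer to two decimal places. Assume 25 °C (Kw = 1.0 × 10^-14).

pH = 8.14

BrCH2COO- is the conjugate base of the weak acid BrCH2COOH.
Kb = Kw/Ka = 1.0×10^-14 / 1.3 × 10^-3 = 7.69 × 10^-12
From the ICE table, Kb = x²/(0.25 − x) = 7.69 × 10^-12.
Assume x ≪ 0.25: x ≈ √(7.69 × 10^-12 × 0.25) = 1.39 × 10^-6 M
Check: 0.00055% ionized — well under 5%, approximation valid.
pOH = −log(1.39 × 10^-6) = 5.86; pH = 14.00 − 5.86 = 8.14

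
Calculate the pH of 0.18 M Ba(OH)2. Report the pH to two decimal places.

Ba(OH)2 is a strong base (each formula unit releases 2 OH-); [OH-] = 0.36 M.
pOH = -log(0.36) = 0.44
pH = 14.00 - 0.44 = 13.56

pH = 13.56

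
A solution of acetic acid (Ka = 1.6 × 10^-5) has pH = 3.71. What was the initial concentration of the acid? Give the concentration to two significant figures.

[H+] = 10^(-3.71) = 1.95 × 10^-4 M = x
Ka = x²/(C₀ − x) ⇒ C₀ = x + x²/Ka
C₀ = 1.95 × 10^-4 + (1.95 × 10^-4)²/(1.6 × 10^-5) = 2.57 × 10^-3 M

C₀ = 2.6 × 10^-3 M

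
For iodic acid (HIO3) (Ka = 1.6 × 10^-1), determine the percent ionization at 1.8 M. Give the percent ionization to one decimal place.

25.7%

HIO3 ⇌ IO3- + H+; let x = [H+] at equilibrium.
Solve x² + 0.16x − 0.288 = 0 → x = 4.63 × 10^-1 M
% ionization = x/C₀ × 100% = 4.63 × 10^-1/1.8 × 100% = 25.7%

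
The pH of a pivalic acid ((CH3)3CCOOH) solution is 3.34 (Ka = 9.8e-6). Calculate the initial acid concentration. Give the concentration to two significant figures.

C₀ = 2.2 × 10^-2 M

[H+] = 10^(-3.34) = 4.57 × 10^-4 M = x
Ka = x²/(C₀ − x) ⇒ C₀ = x + x²/Ka
C₀ = 4.57 × 10^-4 + (4.57 × 10^-4)²/(9.8 × 10^-6) = 2.18 × 10^-2 M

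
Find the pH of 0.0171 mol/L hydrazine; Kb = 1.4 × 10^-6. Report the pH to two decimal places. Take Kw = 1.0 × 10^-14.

pH = 10.19

N2H4 + H2O ⇌ N2H5+ + OH-
From the ICE table, Kb = [OH-]²/(0.0171 − [OH-]) = 1.4 × 10^-6.
Assume [OH-] ≪ 0.0171: [OH-] ≈ √(1.4 × 10^-6 × 0.0171) = 1.55 × 10^-4 M
Check: 0.9% ionized — well under 5%, approximation valid.
pOH = 3.81, so pH = 14.00 − pOH = 10.19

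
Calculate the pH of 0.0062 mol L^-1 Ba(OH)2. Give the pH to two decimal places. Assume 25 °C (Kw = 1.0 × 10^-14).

Ba(OH)2 is a strong base (each formula unit releases 2 OH-); [OH-] = 0.0124 M.
pOH = -log(0.0124) = 1.91
pH = 14.00 - 1.91 = 12.09

pH = 12.09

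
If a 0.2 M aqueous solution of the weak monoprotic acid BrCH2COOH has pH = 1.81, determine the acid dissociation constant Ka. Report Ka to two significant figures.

Ka = 1.3 × 10^-3

[H+] = 10^(-1.81) = 1.55 × 10^-2 M
At equilibrium [HA] = 0.2 − 1.55 × 10^-2 = 1.84 × 10^-1 M
Ka = [H+][A-]/[HA] = (1.55 × 10^-2)² / 1.84 × 10^-1 = 1.3 × 10^-3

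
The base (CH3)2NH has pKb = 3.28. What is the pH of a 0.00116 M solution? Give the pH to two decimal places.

pH = 10.75

(CH3)2NH + H2O ⇌ (CH3)2NH2+ + OH-
Kb = 10^(−3.28) = 5.25 × 10^-4
From the ICE table, Kb = [OH-]²/(0.00116 − [OH-]) = 5.25 × 10^-4.
[OH-] is not negligible relative to C₀; solve [OH-]² + 0.000525·[OH-] − 6.09e-07 = 0.
[OH-] = [−0.000525 + √(0.000525² + 2.44e-06)]/2 = 5.61 × 10^-4 M
pOH = 3.25, so pH = 14.00 − pOH = 10.75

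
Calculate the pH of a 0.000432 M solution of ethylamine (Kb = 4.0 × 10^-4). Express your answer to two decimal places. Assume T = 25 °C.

pH = 10.42

C2H5NH2 + H2O ⇌ C2H5NH3+ + OH-
From the ICE table, Kb = x²/(0.000432 − x) = 4.0 × 10^-4.
The 5% rule fails; solving x² + Kb·x − Kb·C₀ = 0 exactly:
x = [−0.0004 + √(0.0004² + 6.91e-07)]/2 = 2.61 × 10^-4 M
pOH = 3.58, so pH = 14.00 − pOH = 10.42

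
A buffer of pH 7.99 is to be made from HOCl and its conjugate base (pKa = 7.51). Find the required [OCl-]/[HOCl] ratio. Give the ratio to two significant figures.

pH = pKa + log(r) ⇒ log(r) = 7.99 − 7.51 = +0.48
r = [OCl-]/[HOCl] = 10^(+0.48) = 3.02

ratio = 3.0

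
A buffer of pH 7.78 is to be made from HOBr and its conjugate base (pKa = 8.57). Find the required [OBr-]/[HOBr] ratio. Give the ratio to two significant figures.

pH = pKa + log(r) ⇒ log(r) = 7.78 − 8.57 = -0.79
r = [OBr-]/[HOBr] = 10^(-0.79) = 0.162

ratio = 0.16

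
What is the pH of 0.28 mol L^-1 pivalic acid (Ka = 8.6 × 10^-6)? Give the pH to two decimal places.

(CH3)3CCOOH ⇌ (CH3)3CCOO- + H+
From the ICE table, Ka = [H+]²/(0.28 − [H+]) = 8.6 × 10^-6.
Neglecting [H+] in the denominator: [H+] = √(8.6 × 10^-6 × 0.28) = 1.55 × 10^-3 M
pH = −log[H+] = −log(1.55 × 10^-3) = 2.81

pH = 2.81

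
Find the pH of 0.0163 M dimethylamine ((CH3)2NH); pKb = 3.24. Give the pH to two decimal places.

(CH3)2NH + H2O ⇌ (CH3)2NH2+ + OH-
Kb = 10^(−3.24) = 5.75 × 10^-4
Let x = [OH-] at equilibrium. Kb = x²/(0.0163 − x).
Here C₀/Kb ≈ 28.3, so the small-x approximation fails. Use the quadratic:
x = [−0.000575 + √(0.000575² + 3.75e-05)]/2 = 2.79 × 10^-3 M
pOH = 2.55, so pH = 14.00 − pOH = 11.45

pH = 11.45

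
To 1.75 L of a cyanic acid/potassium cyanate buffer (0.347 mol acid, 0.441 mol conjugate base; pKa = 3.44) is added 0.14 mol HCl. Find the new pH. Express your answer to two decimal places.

pH = 3.23

Added H+ converts OCN- to HOCN: HOCN → 0.487 mol, OCN- → 0.301 mol.
Henderson–Hasselbalch with mole ratio 0.301/0.487: pH = 3.44 + (-0.209)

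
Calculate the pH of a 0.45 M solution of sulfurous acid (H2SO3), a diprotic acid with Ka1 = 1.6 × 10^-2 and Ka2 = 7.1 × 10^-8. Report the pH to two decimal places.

Since Ka1 ≫ Ka2, the first ionization dominates [H+].
Ka1 = x²/(0.45 − x) = 1.6 × 10^-2
Solving the quadratic: x = (−Ka1 + √(Ka1² + 4·Ka1·C₀))/2 = 7.72 × 10^-2 M
pH = −log(7.72 × 10^-2) = 1.11

pH = 1.11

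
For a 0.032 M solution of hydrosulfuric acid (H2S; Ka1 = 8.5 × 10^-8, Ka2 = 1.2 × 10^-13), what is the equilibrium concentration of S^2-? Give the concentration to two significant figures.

1.2 × 10^-13 M

First ionization gives [H+] ≈ [HS-] = 5.22 × 10^-5 M.
Second step: Ka2 = [H+][S^2-]/[HS-] ≈ [S^2-] (since [H+] ≈ [HS-]).
So [S^2-] ≈ Ka2.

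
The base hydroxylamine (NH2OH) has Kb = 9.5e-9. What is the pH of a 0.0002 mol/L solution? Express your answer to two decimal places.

NH2OH + H2O ⇌ NH3OH+ + OH-
From the ICE table, Kb = [OH-]²/(0.0002 − [OH-]) = 9.5 × 10^-9.
Assume [OH-] ≪ 0.0002: [OH-] ≈ √(9.5 × 10^-9 × 0.0002) = 1.38 × 10^-6 M
pOH = 5.86, so pH = 14.00 − pOH = 8.14

pH = 8.14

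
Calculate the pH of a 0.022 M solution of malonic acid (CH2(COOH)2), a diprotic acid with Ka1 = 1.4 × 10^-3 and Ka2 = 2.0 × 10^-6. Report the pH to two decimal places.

pH = 2.31

Ka1 ≫ Ka2, so treat the first dissociation as the only significant source of H+.
Ka1 = x²/(0.022 − x) = 1.4 × 10^-3
Solving the quadratic: x = (−Ka1 + √(Ka1² + 4·Ka1·C₀))/2 = 4.89 × 10^-3 M
pH = −log(4.89 × 10^-3) = 2.31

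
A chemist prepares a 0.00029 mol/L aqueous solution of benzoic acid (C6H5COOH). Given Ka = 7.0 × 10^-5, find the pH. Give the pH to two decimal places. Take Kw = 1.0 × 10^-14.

pH = 3.95

C6H5COOH ⇌ C6H5COO- + H+
From the ICE table, Ka = x²/(0.00029 − x) = 7.0 × 10^-5.
Here C₀/Ka ≈ 4.14, so the small-x approximation fails. Use the quadratic:
x = [−7e-05 + √(7e-05² + 8.12e-08)]/2 = 1.12 × 10^-4 M
pH = −log(1.12 × 10^-4) = 3.95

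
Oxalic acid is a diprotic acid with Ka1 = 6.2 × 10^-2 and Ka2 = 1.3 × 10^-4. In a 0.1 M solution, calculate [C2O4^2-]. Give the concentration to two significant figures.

1.3 × 10^-4 M

First ionization gives [H+] ≈ [HC2O4-] = 5.36 × 10^-2 M.
Second step: Ka2 = [H+][C2O4^2-]/[HC2O4-] ≈ [C2O4^2-] (since [H+] ≈ [HC2O4-]).
So [C2O4^2-] ≈ Ka2.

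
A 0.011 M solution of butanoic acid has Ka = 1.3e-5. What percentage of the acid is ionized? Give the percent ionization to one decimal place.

3.4%

CH3(CH2)2COOH ⇌ CH3(CH2)2COO- + H+; let x = [H+] at equilibrium.
x ≈ √(Ka·C₀) = √(1.3 × 10^-5 × 0.011) = 3.78 × 10^-4 M
Fraction ionized = 3.78 × 10^-4 / 0.011 = 0.0344 → 3.4%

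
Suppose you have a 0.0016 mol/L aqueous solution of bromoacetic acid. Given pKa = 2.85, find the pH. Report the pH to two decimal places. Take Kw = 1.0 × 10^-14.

BrCH2COOH ⇌ BrCH2COO- + H+
Ka = 10^(−2.85) = 1.41 × 10^-3
From the ICE table, Ka = x²/(0.0016 − x) = 1.41 × 10^-3.
Here C₀/Ka ≈ 1.13, so the small-x approximation fails. Use the quadratic:
x = [−0.00141 + √(0.00141² + 9.02e-06)]/2 = 9.54 × 10^-4 M
pH = −log[H+] = −log(9.54 × 10^-4) = 3.02

pH = 3.02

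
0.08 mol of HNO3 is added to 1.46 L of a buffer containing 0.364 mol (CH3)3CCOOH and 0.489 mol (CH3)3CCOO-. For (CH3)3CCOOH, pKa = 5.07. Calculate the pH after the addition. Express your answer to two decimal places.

Added H+ converts (CH3)3CCOO- to (CH3)3CCOOH: (CH3)3CCOOH → 0.444 mol, (CH3)3CCOO- → 0.409 mol.
pH = pKa + log([A⁻]/[HA]) = 5.07 + log(0.409/0.444) = 5.07 -0.036

pH = 5.03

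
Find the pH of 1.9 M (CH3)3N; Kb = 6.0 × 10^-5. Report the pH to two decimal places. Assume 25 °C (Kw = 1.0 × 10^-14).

(CH3)3N + H2O ⇌ (CH3)3NH+ + OH-
Kb = [OH-]²/(1.9 − [OH-]) = 6.0 × 10^-5
Neglecting [OH-] in the denominator: [OH-] = √(6.0 × 10^-5 × 1.9) = 1.07 × 10^-2 M
Check: 0.56% ionized — well under 5%, approximation valid.
pOH = 1.97, so pH = 14.00 − pOH = 12.03

pH = 12.03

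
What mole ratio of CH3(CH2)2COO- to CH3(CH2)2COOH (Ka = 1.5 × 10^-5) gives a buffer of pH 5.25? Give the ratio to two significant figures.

pKa = -log(1.5 × 10^-5) = 4.824
pH = pKa + log(r) ⇒ log(r) = 5.25 − 4.824 = +0.426
r = [CH3(CH2)2COO-]/[CH3(CH2)2COOH] = 10^(+0.426) = 2.67

ratio = 2.7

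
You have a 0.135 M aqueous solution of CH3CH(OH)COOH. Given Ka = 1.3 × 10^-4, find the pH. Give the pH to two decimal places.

pH = 2.38

CH3CH(OH)COOH ⇌ CH3CH(OH)COO- + H+
Ka = [H+]²/(0.135 − [H+]) = 1.3 × 10^-4
Assume [H+] ≪ 0.135: [H+] ≈ √(1.3 × 10^-4 × 0.135) = 4.19 × 10^-3 M
pH = −log(4.19 × 10^-3) = 2.38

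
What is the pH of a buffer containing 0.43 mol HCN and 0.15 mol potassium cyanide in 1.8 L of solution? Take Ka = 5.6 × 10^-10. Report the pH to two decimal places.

pKa = −log(5.6 × 10^-10) = 9.252
Henderson–Hasselbalch: pH = pKa + log([CN-]/[HCN]) = 9.252 + log(0.15/0.43)
pH = 9.252 + (-0.457) = 8.79

pH = 8.79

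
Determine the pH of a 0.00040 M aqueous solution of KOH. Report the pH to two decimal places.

pH = 10.60

KOH is a strong base; [OH-] = 0.0004 M.
pOH = -log(0.0004) = 3.40
pH = 14.00 - 3.40 = 10.60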